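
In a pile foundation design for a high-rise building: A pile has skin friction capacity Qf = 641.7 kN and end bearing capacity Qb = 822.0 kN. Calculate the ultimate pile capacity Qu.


Using Qu = Qf + Qb
Qu = 641.7 + 822.0
Qu = 1463.7 kN


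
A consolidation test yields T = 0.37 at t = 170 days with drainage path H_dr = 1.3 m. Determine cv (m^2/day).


Using cv = T * H_dr^2 / t
H_dr^2 = 1.3^2 = 1.69
cv = 0.37 * 1.69 / 170
cv = 0.00368 m^2/day


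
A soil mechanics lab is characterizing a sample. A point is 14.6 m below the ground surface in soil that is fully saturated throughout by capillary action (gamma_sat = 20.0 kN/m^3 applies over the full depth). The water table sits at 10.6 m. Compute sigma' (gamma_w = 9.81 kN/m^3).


Total stress = gamma_sat * depth
sigma = 20.0 * 14.6 = 292.0 kPa
Pore water pressure u = gamma_w * (depth - d_wt)
u = 9.81 * (14.6 - 10.6) = 39.24 kPa
Effective stress = sigma - u
sigma' = 292.0 - 39.24 = 252.76 kPa


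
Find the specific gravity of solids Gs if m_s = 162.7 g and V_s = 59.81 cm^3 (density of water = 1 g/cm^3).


Using Gs = m_s / (V_s * rho_w)
Since rho_w = 1 g/cm^3:
Gs = 162.7 / 59.81
Gs = 2.72


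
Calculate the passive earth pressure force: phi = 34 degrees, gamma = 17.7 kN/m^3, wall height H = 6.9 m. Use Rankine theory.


Compute passive earth pressure coefficient:
Kp = tan^2(45 + phi/2) = tan^2(62.0) = 3.537132
Compute passive force:
Pp = 0.5 * Kp * gamma * H^2
Pp = 0.5 * 3.537132 * 17.7 * 6.9^2
Pp = 1490.37 kN/m


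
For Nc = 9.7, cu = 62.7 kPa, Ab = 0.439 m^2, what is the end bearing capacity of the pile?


Using Qb = Nc * cu * Ab
Qb = 9.7 * 62.7 * 0.439
Qb = 267.0 kN


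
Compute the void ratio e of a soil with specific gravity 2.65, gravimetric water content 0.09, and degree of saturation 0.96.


Result: 0.2484

Derivation:
Using the relation e = Gs * w / S
e = 2.65 * 0.09 / 0.96
e = 0.2484


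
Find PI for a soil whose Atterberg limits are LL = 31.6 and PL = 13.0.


Using PI = LL - PL
PI = 31.6 - 13.0
PI = 18.6


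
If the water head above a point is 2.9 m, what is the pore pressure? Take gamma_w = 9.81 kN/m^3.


Using u = gamma_w * h_w
u = 9.81 * 2.9
u = 28.45 kPa


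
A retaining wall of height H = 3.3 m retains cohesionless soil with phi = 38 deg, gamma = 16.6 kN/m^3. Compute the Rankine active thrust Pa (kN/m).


Result: 21.5 kN/m

Derivation:
Compute active earth pressure coefficient:
Ka = tan^2(45 - phi/2) = tan^2(26.0) = 0.237883
Compute active force:
Pa = 0.5 * Ka * gamma * H^2
Pa = 0.5 * 0.237883 * 16.6 * 3.3^2
Pa = 21.5 kN/m


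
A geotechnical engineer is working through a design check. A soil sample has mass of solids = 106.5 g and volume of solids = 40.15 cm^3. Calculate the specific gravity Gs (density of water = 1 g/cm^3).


Using Gs = m_s / (V_s * rho_w)
Since rho_w = 1 g/cm^3:
Gs = 106.5 / 40.15
Gs = 2.653


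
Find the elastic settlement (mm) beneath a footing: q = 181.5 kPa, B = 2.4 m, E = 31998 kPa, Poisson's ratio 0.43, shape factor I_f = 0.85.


Result: 9.432 mm

Derivation:
Using Se = q * B * (1 - nu^2) * I_f / E
1 - nu^2 = 1 - 0.43^2 = 0.8151
Se = 181.5 * 2.4 * 0.8151 * 0.85 / 31998
Se = 0.009432 m
Convert to mm: Se = 0.009432 * 1000 = 9.432 mm


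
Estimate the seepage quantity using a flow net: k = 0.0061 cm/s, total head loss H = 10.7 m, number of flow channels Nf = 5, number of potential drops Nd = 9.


Convert k to m/s for unit consistency with H:
k = 0.0061 cm/s = 0.0061 / 100 m/s = 6.1e-05 m/s
Using q = k * H * Nf / Nd
Nf / Nd = 5 / 9 = 0.5556
q = 6.1e-05 * 10.7 * 0.5556
q = 0.0003626 m^3/s per m


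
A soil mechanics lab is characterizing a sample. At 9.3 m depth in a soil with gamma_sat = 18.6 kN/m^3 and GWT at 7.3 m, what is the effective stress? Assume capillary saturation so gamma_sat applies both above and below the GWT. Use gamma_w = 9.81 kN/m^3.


Total stress = gamma_sat * depth
sigma = 18.6 * 9.3 = 172.98 kPa
Pore water pressure u = gamma_w * (depth - d_wt)
u = 9.81 * (9.3 - 7.3) = 19.62 kPa
Effective stress = sigma - u
sigma' = 172.98 - 19.62 = 153.36 kPa


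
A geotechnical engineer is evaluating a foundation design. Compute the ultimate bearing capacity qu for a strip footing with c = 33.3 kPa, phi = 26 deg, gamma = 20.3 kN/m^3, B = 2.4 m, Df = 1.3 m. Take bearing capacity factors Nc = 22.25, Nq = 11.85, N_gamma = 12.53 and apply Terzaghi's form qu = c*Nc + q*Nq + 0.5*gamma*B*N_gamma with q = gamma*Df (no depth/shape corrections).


Compute qu = c*Nc + gamma*Df*Nq + 0.5*gamma*B*N_gamma
Term 1: 33.3 * 22.25 = 740.925
Term 2: 20.3 * 1.3 * 11.85 = 312.7215
Term 3: 0.5 * 20.3 * 2.4 * 12.53 = 305.2308
qu = 740.925 + 312.7215 + 305.2308
qu = 1358.88 kPa


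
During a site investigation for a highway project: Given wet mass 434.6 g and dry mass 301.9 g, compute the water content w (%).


Using w = (m_wet - m_dry) / m_dry * 100
m_wet - m_dry = 434.6 - 301.9 = 132.7 g
w = 132.7 / 301.9 * 100
w = 43.95 %


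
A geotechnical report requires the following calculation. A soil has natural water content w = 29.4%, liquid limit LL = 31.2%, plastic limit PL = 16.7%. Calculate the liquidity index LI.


First compute the plasticity index:
PI = LL - PL = 31.2 - 16.7 = 14.5
Then compute the liquidity index:
LI = (w - PL) / PI
LI = (29.4 - 16.7) / 14.5
LI = 0.876


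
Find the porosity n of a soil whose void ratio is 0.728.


Using the relation n = e / (1 + e)
n = 0.728 / (1 + 0.728)
n = 0.728 / 1.728
n = 0.4213


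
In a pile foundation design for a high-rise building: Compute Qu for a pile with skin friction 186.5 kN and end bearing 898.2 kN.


Using Qu = Qf + Qb
Qu = 186.5 + 898.2
Qu = 1084.7 kN


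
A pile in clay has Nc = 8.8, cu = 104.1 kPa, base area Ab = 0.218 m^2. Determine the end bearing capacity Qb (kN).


Using Qb = Nc * cu * Ab
Qb = 8.8 * 104.1 * 0.218
Qb = 199.71 kN


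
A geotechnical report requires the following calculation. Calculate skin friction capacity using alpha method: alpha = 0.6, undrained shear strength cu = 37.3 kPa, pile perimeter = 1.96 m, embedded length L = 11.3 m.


Using Qs = alpha * cu * perimeter * L
Qs = 0.6 * 37.3 * 1.96 * 11.3
Qs = 495.67 kN


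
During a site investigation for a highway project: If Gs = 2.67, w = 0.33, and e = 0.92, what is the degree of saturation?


Using S = Gs * w / e
S = 2.67 * 0.33 / 0.92
S = 0.9577


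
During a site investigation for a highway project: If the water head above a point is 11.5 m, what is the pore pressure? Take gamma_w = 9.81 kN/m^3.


Result: 112.82 kPa

Derivation:
Using u = gamma_w * h_w
u = 9.81 * 11.5
u = 112.82 kPa


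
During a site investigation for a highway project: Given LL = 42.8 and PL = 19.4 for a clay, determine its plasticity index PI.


Using PI = LL - PL
PI = 42.8 - 19.4
PI = 23.4


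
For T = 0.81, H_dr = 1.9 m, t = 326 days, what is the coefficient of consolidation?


Using cv = T * H_dr^2 / t
H_dr^2 = 1.9^2 = 3.61
cv = 0.81 * 3.61 / 326
cv = 0.00897 m^2/day


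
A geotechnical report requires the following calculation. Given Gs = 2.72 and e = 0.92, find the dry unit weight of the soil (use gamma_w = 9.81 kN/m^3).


Using gamma_d = Gs * gamma_w / (1 + e)
gamma_d = 2.72 * 9.81 / (1 + 0.92)
gamma_d = 2.72 * 9.81 / 1.92
gamma_d = 13.898 kN/m^3


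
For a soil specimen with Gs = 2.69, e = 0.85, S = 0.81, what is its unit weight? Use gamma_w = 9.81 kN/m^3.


Using gamma = gamma_w * (Gs + S*e) / (1 + e)
Numerator: Gs + S*e = 2.69 + 0.81*0.85 = 3.3785
Denominator: 1 + e = 1 + 0.85 = 1.85
gamma = 9.81 * 3.3785 / 1.85
gamma = 17.915 kN/m^3


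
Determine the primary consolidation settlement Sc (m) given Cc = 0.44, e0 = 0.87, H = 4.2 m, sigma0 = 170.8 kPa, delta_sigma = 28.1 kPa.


Using Sc = Cc * H / (1 + e0) * log10((sigma0 + delta_sigma) / sigma0)
Stress ratio = (170.8 + 28.1) / 170.8 = 1.16452
log10(1.16452) = 0.0661469
Cc * H / (1 + e0) = 0.44 * 4.2 / (1 + 0.87) = 0.988235
Sc = 0.988235 * 0.0661469
Sc = 0.0654 m


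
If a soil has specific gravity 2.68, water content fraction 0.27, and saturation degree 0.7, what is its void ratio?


Result: 1.0337

Derivation:
Using the relation e = Gs * w / S
e = 2.68 * 0.27 / 0.7
e = 1.0337


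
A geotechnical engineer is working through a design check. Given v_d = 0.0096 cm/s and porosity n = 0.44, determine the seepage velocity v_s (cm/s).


Result: 0.02182 cm/s

Derivation:
Using v_s = v_d / n
v_s = 0.0096 / 0.44
v_s = 0.02182 cm/s


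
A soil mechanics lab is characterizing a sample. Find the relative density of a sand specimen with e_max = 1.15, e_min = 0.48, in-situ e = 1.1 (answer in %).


Using Dr = (e_max - e) / (e_max - e_min) * 100
e_max - e = 1.15 - 1.1 = 0.05
e_max - e_min = 1.15 - 0.48 = 0.67
Dr = 0.05 / 0.67 * 100
Dr = 7.46 %


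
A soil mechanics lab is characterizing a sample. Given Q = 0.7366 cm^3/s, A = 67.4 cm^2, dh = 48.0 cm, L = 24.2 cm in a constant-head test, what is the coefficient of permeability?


Compute hydraulic gradient:
i = dh / L = 48.0 / 24.2 = 1.98347
Then apply Darcy's law:
k = Q / (A * i)
k = 0.7366 / (67.4 * 1.98347)
k = 0.7366 / 133.686
k = 0.00551 cm/s


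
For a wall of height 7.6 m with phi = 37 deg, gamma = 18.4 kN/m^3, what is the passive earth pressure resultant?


Compute passive earth pressure coefficient:
Kp = tan^2(45 + phi/2) = tan^2(63.5) = 4.022791
Compute passive force:
Pp = 0.5 * Kp * gamma * H^2
Pp = 0.5 * 4.022791 * 18.4 * 7.6^2
Pp = 2137.68 kN/m


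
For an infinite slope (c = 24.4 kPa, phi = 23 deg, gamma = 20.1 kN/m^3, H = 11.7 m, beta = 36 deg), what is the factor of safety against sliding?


Using Fs = c / (gamma*H*sin(beta)*cos(beta)) + tan(phi)/tan(beta)
Cohesion contribution = 24.4 / (20.1*11.7*sin(36)*cos(36))
Cohesion contribution = 0.218188
Friction contribution = tan(23)/tan(36) = 0.584239
Fs = 0.218188 + 0.584239
Fs = 0.802


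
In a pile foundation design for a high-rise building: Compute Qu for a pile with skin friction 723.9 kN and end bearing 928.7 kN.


Using Qu = Qf + Qb
Qu = 723.9 + 928.7
Qu = 1652.6 kN


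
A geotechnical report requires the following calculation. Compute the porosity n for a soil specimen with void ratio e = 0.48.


Using the relation n = e / (1 + e)
n = 0.48 / (1 + 0.48)
n = 0.48 / 1.48
n = 0.3243


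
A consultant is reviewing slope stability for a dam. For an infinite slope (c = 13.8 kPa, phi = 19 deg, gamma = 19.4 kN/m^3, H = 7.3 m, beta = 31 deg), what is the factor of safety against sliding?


Result: 0.794

Derivation:
Using Fs = c / (gamma*H*sin(beta)*cos(beta)) + tan(phi)/tan(beta)
Cohesion contribution = 13.8 / (19.4*7.3*sin(31)*cos(31))
Cohesion contribution = 0.220724
Friction contribution = tan(19)/tan(31) = 0.573057
Fs = 0.220724 + 0.573057
Fs = 0.794


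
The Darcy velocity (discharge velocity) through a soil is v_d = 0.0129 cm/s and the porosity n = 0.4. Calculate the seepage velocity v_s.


Using v_s = v_d / n
v_s = 0.0129 / 0.4
v_s = 0.03225 cm/s


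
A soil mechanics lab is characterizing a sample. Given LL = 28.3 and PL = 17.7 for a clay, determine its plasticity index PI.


Result: 10.6

Derivation:
Using PI = LL - PL
PI = 28.3 - 17.7
PI = 10.6


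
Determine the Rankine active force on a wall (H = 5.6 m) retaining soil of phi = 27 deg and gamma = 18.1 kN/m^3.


Result: 106.58 kN/m

Derivation:
Compute active earth pressure coefficient:
Ka = tan^2(45 - phi/2) = tan^2(31.5) = 0.375525
Compute active force:
Pa = 0.5 * Ka * gamma * H^2
Pa = 0.5 * 0.375525 * 18.1 * 5.6^2
Pa = 106.58 kN/m


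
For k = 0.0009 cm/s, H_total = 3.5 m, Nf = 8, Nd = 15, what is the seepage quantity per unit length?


Convert k to m/s for unit consistency with H:
k = 0.0009 cm/s = 0.0009 / 100 m/s = 9e-06 m/s
Using q = k * H * Nf / Nd
Nf / Nd = 8 / 15 = 0.5333
q = 9e-06 * 3.5 * 0.5333
q = 1.68e-05 m^3/s per m


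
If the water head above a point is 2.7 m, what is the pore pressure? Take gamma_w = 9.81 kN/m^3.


Result: 26.49 kPa

Derivation:
Using u = gamma_w * h_w
u = 9.81 * 2.7
u = 26.49 kPa


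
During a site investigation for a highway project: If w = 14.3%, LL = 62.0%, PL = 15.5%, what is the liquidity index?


First compute the plasticity index:
PI = LL - PL = 62.0 - 15.5 = 46.5
Then compute the liquidity index:
LI = (w - PL) / PI
LI = (14.3 - 15.5) / 46.5
LI = -0.026


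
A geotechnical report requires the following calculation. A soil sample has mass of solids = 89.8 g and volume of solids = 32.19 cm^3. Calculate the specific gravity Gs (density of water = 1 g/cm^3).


Using Gs = m_s / (V_s * rho_w)
Since rho_w = 1 g/cm^3:
Gs = 89.8 / 32.19
Gs = 2.79


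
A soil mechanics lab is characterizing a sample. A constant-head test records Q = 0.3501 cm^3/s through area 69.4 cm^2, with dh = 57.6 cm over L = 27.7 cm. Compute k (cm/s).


Compute hydraulic gradient:
i = dh / L = 57.6 / 27.7 = 2.07942
Then apply Darcy's law:
k = Q / (A * i)
k = 0.3501 / (69.4 * 2.07942)
k = 0.3501 / 144.312
k = 0.002426 cm/s


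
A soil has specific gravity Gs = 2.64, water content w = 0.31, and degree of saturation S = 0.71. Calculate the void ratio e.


Using the relation e = Gs * w / S
e = 2.64 * 0.31 / 0.71
e = 1.1527


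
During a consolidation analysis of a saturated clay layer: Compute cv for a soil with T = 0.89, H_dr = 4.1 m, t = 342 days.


Using cv = T * H_dr^2 / t
H_dr^2 = 4.1^2 = 16.81
cv = 0.89 * 16.81 / 342
cv = 0.04375 m^2/day


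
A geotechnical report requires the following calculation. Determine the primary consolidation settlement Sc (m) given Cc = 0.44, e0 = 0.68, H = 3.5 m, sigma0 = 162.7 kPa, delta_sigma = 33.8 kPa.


Using Sc = Cc * H / (1 + e0) * log10((sigma0 + delta_sigma) / sigma0)
Stress ratio = (162.7 + 33.8) / 162.7 = 1.20774
log10(1.20774) = 0.081975
Cc * H / (1 + e0) = 0.44 * 3.5 / (1 + 0.68) = 0.916667
Sc = 0.916667 * 0.081975
Sc = 0.0751 m


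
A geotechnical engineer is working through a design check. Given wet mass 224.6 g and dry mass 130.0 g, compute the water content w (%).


Result: 72.77 %

Derivation:
Using w = (m_wet - m_dry) / m_dry * 100
m_wet - m_dry = 224.6 - 130.0 = 94.6 g
w = 94.6 / 130.0 * 100
w = 72.77 %


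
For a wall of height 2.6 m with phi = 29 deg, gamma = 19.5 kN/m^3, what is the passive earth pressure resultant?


Compute passive earth pressure coefficient:
Kp = tan^2(45 + phi/2) = tan^2(59.5) = 2.88206
Compute passive force:
Pp = 0.5 * Kp * gamma * H^2
Pp = 0.5 * 2.88206 * 19.5 * 2.6^2
Pp = 189.96 kN/m


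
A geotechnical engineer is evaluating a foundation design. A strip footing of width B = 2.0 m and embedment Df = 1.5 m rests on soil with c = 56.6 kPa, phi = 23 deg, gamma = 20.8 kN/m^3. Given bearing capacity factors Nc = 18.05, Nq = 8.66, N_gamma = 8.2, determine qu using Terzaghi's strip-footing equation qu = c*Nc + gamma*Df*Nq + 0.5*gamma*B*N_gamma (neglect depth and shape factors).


Result: 1462.38 kPa

Derivation:
Compute qu = c*Nc + gamma*Df*Nq + 0.5*gamma*B*N_gamma
Term 1: 56.6 * 18.05 = 1021.63
Term 2: 20.8 * 1.5 * 8.66 = 270.192
Term 3: 0.5 * 20.8 * 2.0 * 8.2 = 170.56
qu = 1021.63 + 270.192 + 170.56
qu = 1462.38 kPa


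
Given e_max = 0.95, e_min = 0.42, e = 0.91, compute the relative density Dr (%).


Using Dr = (e_max - e) / (e_max - e_min) * 100
e_max - e = 0.95 - 0.91 = 0.04
e_max - e_min = 0.95 - 0.42 = 0.53
Dr = 0.04 / 0.53 * 100
Dr = 7.55 %


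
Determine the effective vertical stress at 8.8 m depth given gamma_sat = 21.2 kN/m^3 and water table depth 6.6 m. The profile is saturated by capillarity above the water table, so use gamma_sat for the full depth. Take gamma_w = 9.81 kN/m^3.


Total stress = gamma_sat * depth
sigma = 21.2 * 8.8 = 186.56 kPa
Pore water pressure u = gamma_w * (depth - d_wt)
u = 9.81 * (8.8 - 6.6) = 21.582 kPa
Effective stress = sigma - u
sigma' = 186.56 - 21.582 = 164.98 kPa


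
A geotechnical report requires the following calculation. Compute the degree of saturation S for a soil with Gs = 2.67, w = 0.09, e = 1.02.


Result: 0.2356

Derivation:
Using S = Gs * w / e
S = 2.67 * 0.09 / 1.02
S = 0.2356


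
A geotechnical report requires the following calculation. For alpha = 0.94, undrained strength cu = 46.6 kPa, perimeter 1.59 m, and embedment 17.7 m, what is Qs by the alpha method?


Result: 1232.78 kN

Derivation:
Using Qs = alpha * cu * perimeter * L
Qs = 0.94 * 46.6 * 1.59 * 17.7
Qs = 1232.78 kN


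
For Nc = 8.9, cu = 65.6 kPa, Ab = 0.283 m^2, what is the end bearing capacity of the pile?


Result: 165.23 kN

Derivation:
Using Qb = Nc * cu * Ab
Qb = 8.9 * 65.6 * 0.283
Qb = 165.23 kN


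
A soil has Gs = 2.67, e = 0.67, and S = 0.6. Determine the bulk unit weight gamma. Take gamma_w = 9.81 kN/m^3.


Using gamma = gamma_w * (Gs + S*e) / (1 + e)
Numerator: Gs + S*e = 2.67 + 0.6*0.67 = 3.072
Denominator: 1 + e = 1 + 0.67 = 1.67
gamma = 9.81 * 3.072 / 1.67
gamma = 18.046 kN/m^3


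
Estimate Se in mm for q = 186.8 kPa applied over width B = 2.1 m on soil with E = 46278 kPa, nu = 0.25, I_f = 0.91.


Using Se = q * B * (1 - nu^2) * I_f / E
1 - nu^2 = 1 - 0.25^2 = 0.9375
Se = 186.8 * 2.1 * 0.9375 * 0.91 / 46278
Se = 0.007232 m
Convert to mm: Se = 0.007232 * 1000 = 7.232 mm


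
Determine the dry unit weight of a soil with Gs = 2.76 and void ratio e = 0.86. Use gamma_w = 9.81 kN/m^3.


Using gamma_d = Gs * gamma_w / (1 + e)
gamma_d = 2.76 * 9.81 / (1 + 0.86)
gamma_d = 2.76 * 9.81 / 1.86
gamma_d = 14.557 kN/m^3


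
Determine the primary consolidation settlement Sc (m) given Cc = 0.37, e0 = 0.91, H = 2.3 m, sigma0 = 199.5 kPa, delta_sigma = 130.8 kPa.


Using Sc = Cc * H / (1 + e0) * log10((sigma0 + delta_sigma) / sigma0)
Stress ratio = (199.5 + 130.8) / 199.5 = 1.65564
log10(1.65564) = 0.218966
Cc * H / (1 + e0) = 0.37 * 2.3 / (1 + 0.91) = 0.44555
Sc = 0.44555 * 0.218966
Sc = 0.0976 m


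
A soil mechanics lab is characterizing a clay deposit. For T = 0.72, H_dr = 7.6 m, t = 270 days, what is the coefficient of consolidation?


Result: 0.15403 m^2/day

Derivation:
Using cv = T * H_dr^2 / t
H_dr^2 = 7.6^2 = 57.76
cv = 0.72 * 57.76 / 270
cv = 0.15403 m^2/day


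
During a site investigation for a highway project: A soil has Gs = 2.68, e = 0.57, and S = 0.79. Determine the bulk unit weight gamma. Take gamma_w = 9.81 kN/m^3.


Using gamma = gamma_w * (Gs + S*e) / (1 + e)
Numerator: Gs + S*e = 2.68 + 0.79*0.57 = 3.1303
Denominator: 1 + e = 1 + 0.57 = 1.57
gamma = 9.81 * 3.1303 / 1.57
gamma = 19.559 kN/m^3


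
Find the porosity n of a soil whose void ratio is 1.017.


Result: 0.5042

Derivation:
Using the relation n = e / (1 + e)
n = 1.017 / (1 + 1.017)
n = 1.017 / 2.017
n = 0.5042


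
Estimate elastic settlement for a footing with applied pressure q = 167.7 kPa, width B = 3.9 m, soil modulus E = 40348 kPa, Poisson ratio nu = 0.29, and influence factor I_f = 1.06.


Result: 15.737 mm

Derivation:
Using Se = q * B * (1 - nu^2) * I_f / E
1 - nu^2 = 1 - 0.29^2 = 0.9159
Se = 167.7 * 3.9 * 0.9159 * 1.06 / 40348
Se = 0.015737 m
Convert to mm: Se = 0.015737 * 1000 = 15.737 mm


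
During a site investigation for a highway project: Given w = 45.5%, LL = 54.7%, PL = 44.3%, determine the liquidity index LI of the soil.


First compute the plasticity index:
PI = LL - PL = 54.7 - 44.3 = 10.4
Then compute the liquidity index:
LI = (w - PL) / PI
LI = (45.5 - 44.3) / 10.4
LI = 0.115


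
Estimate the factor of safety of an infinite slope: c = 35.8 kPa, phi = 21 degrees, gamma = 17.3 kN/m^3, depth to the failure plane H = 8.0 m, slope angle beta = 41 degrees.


Using Fs = c / (gamma*H*sin(beta)*cos(beta)) + tan(phi)/tan(beta)
Cohesion contribution = 35.8 / (17.3*8.0*sin(41)*cos(41))
Cohesion contribution = 0.522425
Friction contribution = tan(21)/tan(41) = 0.441585
Fs = 0.522425 + 0.441585
Fs = 0.964


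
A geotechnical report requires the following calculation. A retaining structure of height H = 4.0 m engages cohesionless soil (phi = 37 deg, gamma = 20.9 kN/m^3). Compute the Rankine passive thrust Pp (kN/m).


Compute passive earth pressure coefficient:
Kp = tan^2(45 + phi/2) = tan^2(63.5) = 4.022791
Compute passive force:
Pp = 0.5 * Kp * gamma * H^2
Pp = 0.5 * 4.022791 * 20.9 * 4.0^2
Pp = 672.61 kN/m


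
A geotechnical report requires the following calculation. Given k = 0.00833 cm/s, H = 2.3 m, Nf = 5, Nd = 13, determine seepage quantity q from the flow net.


Result: 7.369e-05 m^3/s per m

Derivation:
Convert k to m/s for unit consistency with H:
k = 0.00833 cm/s = 0.00833 / 100 m/s = 8.33e-05 m/s
Using q = k * H * Nf / Nd
Nf / Nd = 5 / 13 = 0.3846
q = 8.33e-05 * 2.3 * 0.3846
q = 7.369e-05 m^3/s per m


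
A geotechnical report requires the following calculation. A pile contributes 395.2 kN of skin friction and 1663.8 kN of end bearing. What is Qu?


Using Qu = Qf + Qb
Qu = 395.2 + 1663.8
Qu = 2059.0 kN


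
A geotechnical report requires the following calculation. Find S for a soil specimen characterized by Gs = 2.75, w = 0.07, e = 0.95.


Result: 0.2026

Derivation:
Using S = Gs * w / e
S = 2.75 * 0.07 / 0.95
S = 0.2026


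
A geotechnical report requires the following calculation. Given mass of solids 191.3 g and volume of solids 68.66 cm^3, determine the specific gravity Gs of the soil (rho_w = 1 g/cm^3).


Using Gs = m_s / (V_s * rho_w)
Since rho_w = 1 g/cm^3:
Gs = 191.3 / 68.66
Gs = 2.786


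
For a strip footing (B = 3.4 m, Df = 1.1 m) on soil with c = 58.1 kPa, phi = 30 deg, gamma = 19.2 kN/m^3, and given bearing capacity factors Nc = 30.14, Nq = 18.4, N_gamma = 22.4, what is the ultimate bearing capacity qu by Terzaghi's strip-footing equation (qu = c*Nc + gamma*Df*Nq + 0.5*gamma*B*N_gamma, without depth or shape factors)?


Compute qu = c*Nc + gamma*Df*Nq + 0.5*gamma*B*N_gamma
Term 1: 58.1 * 30.14 = 1751.134
Term 2: 19.2 * 1.1 * 18.4 = 388.608
Term 3: 0.5 * 19.2 * 3.4 * 22.4 = 731.136
qu = 1751.134 + 388.608 + 731.136
qu = 2870.88 kPa


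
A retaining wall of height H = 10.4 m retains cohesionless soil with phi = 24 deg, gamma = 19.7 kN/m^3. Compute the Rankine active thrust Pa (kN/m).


Compute active earth pressure coefficient:
Ka = tan^2(45 - phi/2) = tan^2(33.0) = 0.42173
Compute active force:
Pa = 0.5 * Ka * gamma * H^2
Pa = 0.5 * 0.42173 * 19.7 * 10.4^2
Pa = 449.3 kN/m


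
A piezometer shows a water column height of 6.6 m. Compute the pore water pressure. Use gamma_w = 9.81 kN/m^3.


Using u = gamma_w * h_w
u = 9.81 * 6.6
u = 64.75 kPa


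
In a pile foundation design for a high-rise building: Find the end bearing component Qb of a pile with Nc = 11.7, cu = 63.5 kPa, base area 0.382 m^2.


Result: 283.81 kN

Derivation:
Using Qb = Nc * cu * Ab
Qb = 11.7 * 63.5 * 0.382
Qb = 283.81 kN


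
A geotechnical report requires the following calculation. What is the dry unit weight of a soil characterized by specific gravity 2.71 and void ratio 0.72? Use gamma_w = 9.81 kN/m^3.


Result: 15.456 kN/m^3

Derivation:
Using gamma_d = Gs * gamma_w / (1 + e)
gamma_d = 2.71 * 9.81 / (1 + 0.72)
gamma_d = 2.71 * 9.81 / 1.72
gamma_d = 15.456 kN/m^3


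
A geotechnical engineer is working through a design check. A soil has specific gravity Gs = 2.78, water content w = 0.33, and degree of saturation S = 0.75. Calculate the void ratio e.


Using the relation e = Gs * w / S
e = 2.78 * 0.33 / 0.75
e = 1.2232


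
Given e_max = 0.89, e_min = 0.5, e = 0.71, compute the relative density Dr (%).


Using Dr = (e_max - e) / (e_max - e_min) * 100
e_max - e = 0.89 - 0.71 = 0.18
e_max - e_min = 0.89 - 0.5 = 0.39
Dr = 0.18 / 0.39 * 100
Dr = 46.15 %


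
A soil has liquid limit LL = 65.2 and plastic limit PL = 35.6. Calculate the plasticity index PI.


Using PI = LL - PL
PI = 65.2 - 35.6
PI = 29.6


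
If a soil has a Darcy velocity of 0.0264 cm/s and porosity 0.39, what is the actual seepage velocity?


Result: 0.06769 cm/s

Derivation:
Using v_s = v_d / n
v_s = 0.0264 / 0.39
v_s = 0.06769 cm/s


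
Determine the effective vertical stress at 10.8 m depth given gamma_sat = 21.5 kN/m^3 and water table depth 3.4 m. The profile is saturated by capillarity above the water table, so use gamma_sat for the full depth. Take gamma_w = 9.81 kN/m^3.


Result: 159.61 kPa

Derivation:
Total stress = gamma_sat * depth
sigma = 21.5 * 10.8 = 232.2 kPa
Pore water pressure u = gamma_w * (depth - d_wt)
u = 9.81 * (10.8 - 3.4) = 72.594 kPa
Effective stress = sigma - u
sigma' = 232.2 - 72.594 = 159.61 kPa


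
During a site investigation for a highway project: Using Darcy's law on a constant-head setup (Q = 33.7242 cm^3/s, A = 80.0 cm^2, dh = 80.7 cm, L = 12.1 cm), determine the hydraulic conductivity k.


Result: 0.063207 cm/s

Derivation:
Compute hydraulic gradient:
i = dh / L = 80.7 / 12.1 = 6.66942
Then apply Darcy's law:
k = Q / (A * i)
k = 33.7242 / (80.0 * 6.66942)
k = 33.7242 / 533.554
k = 0.063207 cm/s


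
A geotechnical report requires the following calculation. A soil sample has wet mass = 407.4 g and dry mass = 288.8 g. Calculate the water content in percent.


Result: 41.07 %

Derivation:
Using w = (m_wet - m_dry) / m_dry * 100
m_wet - m_dry = 407.4 - 288.8 = 118.6 g
w = 118.6 / 288.8 * 100
w = 41.07 %


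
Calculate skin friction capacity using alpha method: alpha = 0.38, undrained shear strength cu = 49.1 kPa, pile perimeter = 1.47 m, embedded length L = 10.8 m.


Result: 296.21 kN

Derivation:
Using Qs = alpha * cu * perimeter * L
Qs = 0.38 * 49.1 * 1.47 * 10.8
Qs = 296.21 kN


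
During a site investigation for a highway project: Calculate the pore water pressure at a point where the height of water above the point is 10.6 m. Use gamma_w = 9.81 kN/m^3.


Result: 103.99 kPa

Derivation:
Using u = gamma_w * h_w
u = 9.81 * 10.6
u = 103.99 kPa


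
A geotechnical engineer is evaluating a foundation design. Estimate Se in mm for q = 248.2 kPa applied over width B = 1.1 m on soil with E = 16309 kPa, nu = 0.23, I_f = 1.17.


Result: 18.55 mm

Derivation:
Using Se = q * B * (1 - nu^2) * I_f / E
1 - nu^2 = 1 - 0.23^2 = 0.9471
Se = 248.2 * 1.1 * 0.9471 * 1.17 / 16309
Se = 0.018550 m
Convert to mm: Se = 0.018550 * 1000 = 18.55 mm


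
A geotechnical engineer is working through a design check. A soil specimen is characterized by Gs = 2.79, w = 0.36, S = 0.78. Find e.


Using the relation e = Gs * w / S
e = 2.79 * 0.36 / 0.78
e = 1.2877


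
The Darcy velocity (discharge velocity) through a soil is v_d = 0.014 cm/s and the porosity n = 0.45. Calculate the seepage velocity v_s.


Using v_s = v_d / n
v_s = 0.014 / 0.45
v_s = 0.03111 cm/s


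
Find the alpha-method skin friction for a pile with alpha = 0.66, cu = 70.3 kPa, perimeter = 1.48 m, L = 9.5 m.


Result: 652.36 kN

Derivation:
Using Qs = alpha * cu * perimeter * L
Qs = 0.66 * 70.3 * 1.48 * 9.5
Qs = 652.36 kN


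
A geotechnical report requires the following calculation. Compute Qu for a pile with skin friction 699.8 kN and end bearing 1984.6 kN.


Using Qu = Qf + Qb
Qu = 699.8 + 1984.6
Qu = 2684.4 kN


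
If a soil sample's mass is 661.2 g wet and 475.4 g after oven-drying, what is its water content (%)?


Result: 39.08 %

Derivation:
Using w = (m_wet - m_dry) / m_dry * 100
m_wet - m_dry = 661.2 - 475.4 = 185.8 g
w = 185.8 / 475.4 * 100
w = 39.08 %


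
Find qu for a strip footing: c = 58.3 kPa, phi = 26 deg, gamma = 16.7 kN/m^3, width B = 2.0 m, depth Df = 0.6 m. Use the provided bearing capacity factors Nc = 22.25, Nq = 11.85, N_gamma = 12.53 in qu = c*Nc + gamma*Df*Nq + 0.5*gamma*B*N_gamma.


Compute qu = c*Nc + gamma*Df*Nq + 0.5*gamma*B*N_gamma
Term 1: 58.3 * 22.25 = 1297.175
Term 2: 16.7 * 0.6 * 11.85 = 118.737
Term 3: 0.5 * 16.7 * 2.0 * 12.53 = 209.251
qu = 1297.175 + 118.737 + 209.251
qu = 1625.16 kPa


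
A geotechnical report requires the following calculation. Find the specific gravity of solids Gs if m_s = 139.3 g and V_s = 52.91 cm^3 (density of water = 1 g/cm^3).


Using Gs = m_s / (V_s * rho_w)
Since rho_w = 1 g/cm^3:
Gs = 139.3 / 52.91
Gs = 2.633


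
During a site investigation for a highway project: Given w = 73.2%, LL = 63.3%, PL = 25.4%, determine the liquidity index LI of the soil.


First compute the plasticity index:
PI = LL - PL = 63.3 - 25.4 = 37.9
Then compute the liquidity index:
LI = (w - PL) / PI
LI = (73.2 - 25.4) / 37.9
LI = 1.261


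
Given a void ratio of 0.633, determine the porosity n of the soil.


Using the relation n = e / (1 + e)
n = 0.633 / (1 + 0.633)
n = 0.633 / 1.633
n = 0.3876


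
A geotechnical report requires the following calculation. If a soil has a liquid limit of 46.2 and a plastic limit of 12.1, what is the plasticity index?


Using PI = LL - PL
PI = 46.2 - 12.1
PI = 34.1


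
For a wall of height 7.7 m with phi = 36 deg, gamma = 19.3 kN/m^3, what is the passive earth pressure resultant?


Result: 2203.82 kN/m

Derivation:
Compute passive earth pressure coefficient:
Kp = tan^2(45 + phi/2) = tan^2(63.0) = 3.85184
Compute passive force:
Pp = 0.5 * Kp * gamma * H^2
Pp = 0.5 * 3.85184 * 19.3 * 7.7^2
Pp = 2203.82 kN/m


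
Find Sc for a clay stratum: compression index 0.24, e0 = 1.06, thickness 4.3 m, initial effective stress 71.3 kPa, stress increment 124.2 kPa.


Using Sc = Cc * H / (1 + e0) * log10((sigma0 + delta_sigma) / sigma0)
Stress ratio = (71.3 + 124.2) / 71.3 = 2.74194
log10(2.74194) = 0.438057
Cc * H / (1 + e0) = 0.24 * 4.3 / (1 + 1.06) = 0.500971
Sc = 0.500971 * 0.438057
Sc = 0.2195 m


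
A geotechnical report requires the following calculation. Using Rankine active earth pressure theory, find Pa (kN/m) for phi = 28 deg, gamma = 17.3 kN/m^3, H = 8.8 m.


Compute active earth pressure coefficient:
Ka = tan^2(45 - phi/2) = tan^2(31.0) = 0.361033
Compute active force:
Pa = 0.5 * Ka * gamma * H^2
Pa = 0.5 * 0.361033 * 17.3 * 8.8^2
Pa = 241.84 kN/m


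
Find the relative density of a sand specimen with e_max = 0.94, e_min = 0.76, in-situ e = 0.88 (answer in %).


Result: 33.33 %

Derivation:
Using Dr = (e_max - e) / (e_max - e_min) * 100
e_max - e = 0.94 - 0.88 = 0.06
e_max - e_min = 0.94 - 0.76 = 0.18
Dr = 0.06 / 0.18 * 100
Dr = 33.33 %


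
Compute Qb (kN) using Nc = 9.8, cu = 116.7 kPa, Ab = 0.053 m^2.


Using Qb = Nc * cu * Ab
Qb = 9.8 * 116.7 * 0.053
Qb = 60.61 kN


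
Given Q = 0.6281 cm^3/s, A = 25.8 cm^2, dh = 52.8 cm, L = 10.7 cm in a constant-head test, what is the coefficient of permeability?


Result: 0.004934 cm/s

Derivation:
Compute hydraulic gradient:
i = dh / L = 52.8 / 10.7 = 4.93458
Then apply Darcy's law:
k = Q / (A * i)
k = 0.6281 / (25.8 * 4.93458)
k = 0.6281 / 127.312
k = 0.004934 cm/s


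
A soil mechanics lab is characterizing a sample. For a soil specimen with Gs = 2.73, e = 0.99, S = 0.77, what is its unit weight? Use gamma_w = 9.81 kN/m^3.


Result: 17.216 kN/m^3

Derivation:
Using gamma = gamma_w * (Gs + S*e) / (1 + e)
Numerator: Gs + S*e = 2.73 + 0.77*0.99 = 3.4923
Denominator: 1 + e = 1 + 0.99 = 1.99
gamma = 9.81 * 3.4923 / 1.99
gamma = 17.216 kN/m^3


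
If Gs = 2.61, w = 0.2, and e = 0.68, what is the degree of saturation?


Result: 0.7676

Derivation:
Using S = Gs * w / e
S = 2.61 * 0.2 / 0.68
S = 0.7676


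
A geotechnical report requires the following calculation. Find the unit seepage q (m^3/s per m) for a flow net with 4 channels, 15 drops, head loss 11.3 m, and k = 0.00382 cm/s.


Convert k to m/s for unit consistency with H:
k = 0.00382 cm/s = 0.00382 / 100 m/s = 3.82e-05 m/s
Using q = k * H * Nf / Nd
Nf / Nd = 4 / 15 = 0.2667
q = 3.82e-05 * 11.3 * 0.2667
q = 0.0001151 m^3/s per m


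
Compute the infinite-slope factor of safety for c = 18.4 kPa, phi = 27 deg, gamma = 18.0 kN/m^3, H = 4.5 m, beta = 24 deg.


Result: 1.756

Derivation:
Using Fs = c / (gamma*H*sin(beta)*cos(beta)) + tan(phi)/tan(beta)
Cohesion contribution = 18.4 / (18.0*4.5*sin(24)*cos(24))
Cohesion contribution = 0.611349
Friction contribution = tan(27)/tan(24) = 1.14441
Fs = 0.611349 + 1.14441
Fs = 1.756


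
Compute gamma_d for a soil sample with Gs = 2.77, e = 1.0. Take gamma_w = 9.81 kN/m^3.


Result: 13.587 kN/m^3

Derivation:
Using gamma_d = Gs * gamma_w / (1 + e)
gamma_d = 2.77 * 9.81 / (1 + 1.0)
gamma_d = 2.77 * 9.81 / 2.0
gamma_d = 13.587 kN/m^3


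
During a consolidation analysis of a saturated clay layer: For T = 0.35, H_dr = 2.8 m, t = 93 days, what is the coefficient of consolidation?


Using cv = T * H_dr^2 / t
H_dr^2 = 2.8^2 = 7.84
cv = 0.35 * 7.84 / 93
cv = 0.02951 m^2/day


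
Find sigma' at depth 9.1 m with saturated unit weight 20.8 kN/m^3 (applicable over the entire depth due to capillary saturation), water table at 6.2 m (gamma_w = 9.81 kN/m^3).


Total stress = gamma_sat * depth
sigma = 20.8 * 9.1 = 189.28 kPa
Pore water pressure u = gamma_w * (depth - d_wt)
u = 9.81 * (9.1 - 6.2) = 28.449 kPa
Effective stress = sigma - u
sigma' = 189.28 - 28.449 = 160.83 kPa


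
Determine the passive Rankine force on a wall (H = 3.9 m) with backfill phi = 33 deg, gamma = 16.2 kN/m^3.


Compute passive earth pressure coefficient:
Kp = tan^2(45 + phi/2) = tan^2(61.5) = 3.39212
Compute passive force:
Pp = 0.5 * Kp * gamma * H^2
Pp = 0.5 * 3.39212 * 16.2 * 3.9^2
Pp = 417.91 kN/m


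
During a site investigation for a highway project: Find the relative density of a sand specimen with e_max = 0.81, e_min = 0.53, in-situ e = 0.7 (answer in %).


Using Dr = (e_max - e) / (e_max - e_min) * 100
e_max - e = 0.81 - 0.7 = 0.11
e_max - e_min = 0.81 - 0.53 = 0.28
Dr = 0.11 / 0.28 * 100
Dr = 39.29 %


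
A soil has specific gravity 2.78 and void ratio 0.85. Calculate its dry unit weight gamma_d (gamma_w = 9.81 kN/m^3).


Using gamma_d = Gs * gamma_w / (1 + e)
gamma_d = 2.78 * 9.81 / (1 + 0.85)
gamma_d = 2.78 * 9.81 / 1.85
gamma_d = 14.742 kN/m^3


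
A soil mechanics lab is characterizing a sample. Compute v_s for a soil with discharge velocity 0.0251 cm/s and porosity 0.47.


Using v_s = v_d / n
v_s = 0.0251 / 0.47
v_s = 0.0534 cm/s


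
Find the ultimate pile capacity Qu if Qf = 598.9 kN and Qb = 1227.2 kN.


Using Qu = Qf + Qb
Qu = 598.9 + 1227.2
Qu = 1826.1 kN


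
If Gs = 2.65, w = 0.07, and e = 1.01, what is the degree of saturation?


Using S = Gs * w / e
S = 2.65 * 0.07 / 1.01
S = 0.1837


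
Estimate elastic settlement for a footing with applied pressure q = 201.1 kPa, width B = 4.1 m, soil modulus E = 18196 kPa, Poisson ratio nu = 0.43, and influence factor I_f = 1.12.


Result: 41.367 mm

Derivation:
Using Se = q * B * (1 - nu^2) * I_f / E
1 - nu^2 = 1 - 0.43^2 = 0.8151
Se = 201.1 * 4.1 * 0.8151 * 1.12 / 18196
Se = 0.041367 m
Convert to mm: Se = 0.041367 * 1000 = 41.367 mm


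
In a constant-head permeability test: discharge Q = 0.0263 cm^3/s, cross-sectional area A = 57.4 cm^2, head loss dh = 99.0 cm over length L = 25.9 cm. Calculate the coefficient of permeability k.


Compute hydraulic gradient:
i = dh / L = 99.0 / 25.9 = 3.82239
Then apply Darcy's law:
k = Q / (A * i)
k = 0.0263 / (57.4 * 3.82239)
k = 0.0263 / 219.405
k = 0.00012 cm/s


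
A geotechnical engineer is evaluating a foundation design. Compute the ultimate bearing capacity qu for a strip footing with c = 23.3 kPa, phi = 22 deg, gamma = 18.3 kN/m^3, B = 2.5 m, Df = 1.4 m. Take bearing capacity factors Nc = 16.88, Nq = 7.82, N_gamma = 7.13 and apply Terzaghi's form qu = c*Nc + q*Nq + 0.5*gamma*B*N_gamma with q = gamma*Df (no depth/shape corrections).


Result: 756.75 kPa

Derivation:
Compute qu = c*Nc + gamma*Df*Nq + 0.5*gamma*B*N_gamma
Term 1: 23.3 * 16.88 = 393.304
Term 2: 18.3 * 1.4 * 7.82 = 200.3484
Term 3: 0.5 * 18.3 * 2.5 * 7.13 = 163.09875
qu = 393.304 + 200.3484 + 163.09875
qu = 756.75 kPa


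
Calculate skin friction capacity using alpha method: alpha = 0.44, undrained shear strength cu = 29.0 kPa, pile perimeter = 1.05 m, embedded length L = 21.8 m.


Using Qs = alpha * cu * perimeter * L
Qs = 0.44 * 29.0 * 1.05 * 21.8
Qs = 292.08 kN


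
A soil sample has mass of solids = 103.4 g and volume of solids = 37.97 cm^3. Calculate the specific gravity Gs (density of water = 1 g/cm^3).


Using Gs = m_s / (V_s * rho_w)
Since rho_w = 1 g/cm^3:
Gs = 103.4 / 37.97
Gs = 2.723


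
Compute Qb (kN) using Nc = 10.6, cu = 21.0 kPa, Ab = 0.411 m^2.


Result: 91.49 kN

Derivation:
Using Qb = Nc * cu * Ab
Qb = 10.6 * 21.0 * 0.411
Qb = 91.49 kN


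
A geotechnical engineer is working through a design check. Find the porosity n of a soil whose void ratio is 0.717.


Using the relation n = e / (1 + e)
n = 0.717 / (1 + 0.717)
n = 0.717 / 1.717
n = 0.4176


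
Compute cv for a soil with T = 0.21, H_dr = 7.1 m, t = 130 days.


Result: 0.08143 m^2/day

Derivation:
Using cv = T * H_dr^2 / t
H_dr^2 = 7.1^2 = 50.41
cv = 0.21 * 50.41 / 130
cv = 0.08143 m^2/day


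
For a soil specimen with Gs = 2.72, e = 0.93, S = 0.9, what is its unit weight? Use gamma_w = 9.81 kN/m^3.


Using gamma = gamma_w * (Gs + S*e) / (1 + e)
Numerator: Gs + S*e = 2.72 + 0.9*0.93 = 3.557
Denominator: 1 + e = 1 + 0.93 = 1.93
gamma = 9.81 * 3.557 / 1.93
gamma = 18.08 kN/m^3


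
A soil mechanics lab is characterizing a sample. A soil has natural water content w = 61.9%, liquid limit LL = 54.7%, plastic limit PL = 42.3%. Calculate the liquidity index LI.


First compute the plasticity index:
PI = LL - PL = 54.7 - 42.3 = 12.4
Then compute the liquidity index:
LI = (w - PL) / PI
LI = (61.9 - 42.3) / 12.4
LI = 1.581


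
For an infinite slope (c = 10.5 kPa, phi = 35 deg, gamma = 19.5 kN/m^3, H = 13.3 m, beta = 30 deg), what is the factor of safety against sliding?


Result: 1.306

Derivation:
Using Fs = c / (gamma*H*sin(beta)*cos(beta)) + tan(phi)/tan(beta)
Cohesion contribution = 10.5 / (19.5*13.3*sin(30)*cos(30))
Cohesion contribution = 0.093498
Friction contribution = tan(35)/tan(30) = 1.2128
Fs = 0.093498 + 1.2128
Fs = 1.306


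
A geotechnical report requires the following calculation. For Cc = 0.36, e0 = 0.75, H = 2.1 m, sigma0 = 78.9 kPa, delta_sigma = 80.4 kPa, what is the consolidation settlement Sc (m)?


Using Sc = Cc * H / (1 + e0) * log10((sigma0 + delta_sigma) / sigma0)
Stress ratio = (78.9 + 80.4) / 78.9 = 2.01901
log10(2.01901) = 0.305139
Cc * H / (1 + e0) = 0.36 * 2.1 / (1 + 0.75) = 0.432
Sc = 0.432 * 0.305139
Sc = 0.1318 m


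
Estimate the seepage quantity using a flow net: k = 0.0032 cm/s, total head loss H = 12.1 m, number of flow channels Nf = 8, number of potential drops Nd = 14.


Convert k to m/s for unit consistency with H:
k = 0.0032 cm/s = 0.0032 / 100 m/s = 3.2e-05 m/s
Using q = k * H * Nf / Nd
Nf / Nd = 8 / 14 = 0.5714
q = 3.2e-05 * 12.1 * 0.5714
q = 0.0002213 m^3/s per m


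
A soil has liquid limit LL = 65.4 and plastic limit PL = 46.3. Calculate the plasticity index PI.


Result: 19.1

Derivation:
Using PI = LL - PL
PI = 65.4 - 46.3
PI = 19.1


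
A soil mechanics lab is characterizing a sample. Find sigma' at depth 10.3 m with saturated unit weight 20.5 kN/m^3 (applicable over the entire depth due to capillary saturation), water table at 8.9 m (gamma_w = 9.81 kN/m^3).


Result: 197.42 kPa

Derivation:
Total stress = gamma_sat * depth
sigma = 20.5 * 10.3 = 211.15 kPa
Pore water pressure u = gamma_w * (depth - d_wt)
u = 9.81 * (10.3 - 8.9) = 13.734 kPa
Effective stress = sigma - u
sigma' = 211.15 - 13.734 = 197.42 kPa


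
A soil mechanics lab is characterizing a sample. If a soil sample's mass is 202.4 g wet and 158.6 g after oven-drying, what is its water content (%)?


Using w = (m_wet - m_dry) / m_dry * 100
m_wet - m_dry = 202.4 - 158.6 = 43.8 g
w = 43.8 / 158.6 * 100
w = 27.62 %


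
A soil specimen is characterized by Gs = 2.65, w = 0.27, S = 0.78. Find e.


Using the relation e = Gs * w / S
e = 2.65 * 0.27 / 0.78
e = 0.9173


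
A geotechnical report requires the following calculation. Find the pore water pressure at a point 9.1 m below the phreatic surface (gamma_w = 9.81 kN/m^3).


Using u = gamma_w * h_w
u = 9.81 * 9.1
u = 89.27 kPa


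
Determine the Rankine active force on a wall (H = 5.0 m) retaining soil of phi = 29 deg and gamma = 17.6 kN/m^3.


Compute active earth pressure coefficient:
Ka = tan^2(45 - phi/2) = tan^2(30.5) = 0.346974
Compute active force:
Pa = 0.5 * Ka * gamma * H^2
Pa = 0.5 * 0.346974 * 17.6 * 5.0^2
Pa = 76.33 kN/m
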